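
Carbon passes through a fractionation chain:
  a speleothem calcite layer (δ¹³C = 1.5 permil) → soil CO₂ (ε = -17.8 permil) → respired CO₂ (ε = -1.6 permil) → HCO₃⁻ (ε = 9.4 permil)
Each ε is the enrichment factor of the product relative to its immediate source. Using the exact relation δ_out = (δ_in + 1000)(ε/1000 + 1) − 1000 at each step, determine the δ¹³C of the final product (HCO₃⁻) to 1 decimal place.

step 1: δ = (1.50 + 1000)·(-17.8/1000 + 1) − 1000 = -16.33 permil
step 2: δ = (-16.33 + 1000)·(-1.6/1000 + 1) − 1000 = -17.90 permil
step 3: δ = (-17.90 + 1000)·(9.4/1000 + 1) − 1000 = -8.67 permil

-8.7 permil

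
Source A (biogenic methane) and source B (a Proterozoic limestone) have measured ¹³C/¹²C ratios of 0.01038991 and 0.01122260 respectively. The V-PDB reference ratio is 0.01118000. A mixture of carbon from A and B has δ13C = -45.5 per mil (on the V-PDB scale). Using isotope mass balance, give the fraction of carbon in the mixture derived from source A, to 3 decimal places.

δ_A = (0.01038991/0.01118000 − 1)×1000 = (0.929330 − 1)×1000 = -70.670 per mil
δ_B = (0.01122260/0.01118000 − 1)×1000 = (1.003810 − 1)×1000 = 3.810 per mil
f_A = (δ_mix − δ_B)/(δ_A − δ_B) = (-45.5 − (3.810))/(-70.670 − (3.810))
f_A = -49.310 / -74.480 = 0.6621

0.662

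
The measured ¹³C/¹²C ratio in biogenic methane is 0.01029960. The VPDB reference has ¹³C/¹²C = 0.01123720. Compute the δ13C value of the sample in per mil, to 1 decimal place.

-83.4 per mil

δ13C = (R_sample / R_standard − 1) × 1000
R_sample / R_standard = 0.01029960 / 0.01123720 = 0.916563
δ13C = (0.916563 − 1) × 1000 = -83.44 per mil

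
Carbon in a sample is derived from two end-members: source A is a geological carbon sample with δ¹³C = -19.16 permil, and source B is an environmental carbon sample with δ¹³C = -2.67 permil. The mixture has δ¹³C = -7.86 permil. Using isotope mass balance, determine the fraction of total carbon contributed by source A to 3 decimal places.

0.315

δ_mix = f_A·δ_A + (1 − f_A)·δ_B  ⇒  f_A = (δ_mix − δ_B)/(δ_A − δ_B)
f_A = (-7.86 − (-2.67)) / (-19.16 − (-2.67))
f_A = -5.19 / -16.49 = 0.3147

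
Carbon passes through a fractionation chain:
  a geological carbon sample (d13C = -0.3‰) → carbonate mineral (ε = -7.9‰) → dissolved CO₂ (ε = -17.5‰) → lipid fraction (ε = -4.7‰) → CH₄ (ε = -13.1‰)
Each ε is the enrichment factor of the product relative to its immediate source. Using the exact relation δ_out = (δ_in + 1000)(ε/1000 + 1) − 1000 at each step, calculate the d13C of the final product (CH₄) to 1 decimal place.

step 1: δ = (-0.30 + 1000)·(-7.9/1000 + 1) − 1000 = -8.20‰
step 2: δ = (-8.20 + 1000)·(-17.5/1000 + 1) − 1000 = -25.55‰
step 3: δ = (-25.55 + 1000)·(-4.7/1000 + 1) − 1000 = -30.13‰
step 4: δ = (-30.13 + 1000)·(-13.1/1000 + 1) − 1000 = -42.84‰

-42.8‰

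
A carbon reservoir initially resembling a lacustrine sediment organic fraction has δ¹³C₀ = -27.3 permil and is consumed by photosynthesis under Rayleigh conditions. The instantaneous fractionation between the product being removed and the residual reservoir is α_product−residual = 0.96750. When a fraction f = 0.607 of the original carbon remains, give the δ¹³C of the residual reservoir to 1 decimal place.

-11.4 permil

Rayleigh residual: δ_res = (δ₀ + 1000)·f^(α−1) − 1000
α − 1 = -0.03250
f^(α−1) = 0.607^(-0.03250) = 1.016357
δ_res = (-27.3 + 1000) × 1.016357 − 1000 = 988.611 − 1000 = -11.39 permil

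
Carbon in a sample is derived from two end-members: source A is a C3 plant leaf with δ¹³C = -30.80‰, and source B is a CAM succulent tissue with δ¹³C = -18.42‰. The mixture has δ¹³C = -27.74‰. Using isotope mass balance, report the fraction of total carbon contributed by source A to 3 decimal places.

δ_mix = f_A·δ_A + (1 − f_A)·δ_B  ⇒  f_A = (δ_mix − δ_B)/(δ_A − δ_B)
f_A = (-27.74 − (-18.42)) / (-30.80 − (-18.42))
f_A = -9.32 / -12.38 = 0.7528

0.753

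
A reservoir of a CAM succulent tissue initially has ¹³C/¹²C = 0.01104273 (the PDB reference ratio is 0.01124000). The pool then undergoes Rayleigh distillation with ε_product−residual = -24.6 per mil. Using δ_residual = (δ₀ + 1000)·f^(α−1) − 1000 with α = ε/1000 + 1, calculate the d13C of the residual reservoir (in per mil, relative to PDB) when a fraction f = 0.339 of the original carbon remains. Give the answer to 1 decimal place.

δ₀ = (0.01104273/0.01124000 − 1)×1000 = (0.982449 − 1)×1000 = -17.551 per mil
α − 1 = ε/1000 = -0.0246
f^(α−1) = 0.339^(-0.0246) = 1.026968
δ_res = (-17.551 + 1000) × 1.026968 − 1000 = 1008.944 − 1000 = 8.94 per mil

8.9 per mil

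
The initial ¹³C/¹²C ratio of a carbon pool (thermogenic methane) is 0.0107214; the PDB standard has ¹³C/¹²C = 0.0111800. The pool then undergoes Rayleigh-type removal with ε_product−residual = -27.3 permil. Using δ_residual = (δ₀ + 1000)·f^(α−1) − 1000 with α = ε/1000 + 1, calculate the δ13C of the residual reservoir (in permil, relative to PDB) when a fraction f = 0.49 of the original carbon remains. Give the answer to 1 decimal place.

δ₀ = (0.0107214/0.0111800 − 1)×1000 = (0.958980 − 1)×1000 = -41.020 permil
α − 1 = ε/1000 = -0.0273
f^(α−1) = 0.49^(-0.0273) = 1.019665
δ_res = (-41.020 + 1000) × 1.019665 − 1000 = 977.839 − 1000 = -22.16 permil

-22.2 permil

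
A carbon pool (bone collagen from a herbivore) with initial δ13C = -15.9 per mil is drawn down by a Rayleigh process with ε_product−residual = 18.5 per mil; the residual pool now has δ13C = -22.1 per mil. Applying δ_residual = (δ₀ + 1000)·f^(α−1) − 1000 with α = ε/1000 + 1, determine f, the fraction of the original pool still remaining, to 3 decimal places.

α − 1 = ε/1000 = 0.0185
(δ_res + 1000)/(δ₀ + 1000) = (-22.1 + 1000)/(-15.9 + 1000) = 977.9/984.1 = 0.993700
f = 0.993700^(1/0.0185) = exp(ln(0.993700)/0.0185) = exp(-0.00632/0.0185)
f = exp(-0.3416) = 0.7106

0.711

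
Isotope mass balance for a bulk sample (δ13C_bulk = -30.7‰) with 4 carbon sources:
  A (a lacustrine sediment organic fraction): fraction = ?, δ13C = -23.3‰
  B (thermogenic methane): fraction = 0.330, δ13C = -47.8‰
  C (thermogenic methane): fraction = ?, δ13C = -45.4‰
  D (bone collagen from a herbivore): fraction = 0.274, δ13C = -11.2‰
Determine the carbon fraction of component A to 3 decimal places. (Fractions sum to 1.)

Let f_A and f_C be the unknown fractions; fractions sum to 1 so f_A + f_C = 0.396.
Mass balance: Σ fᵢ·δᵢ = δ_bulk ⇒ f_A·(-23.3) + f_C·(-45.4) = -30.7 − (-18.843) = -11.857
Substitute f_C = 0.396 − f_A:
f_A·(-23.3 − -45.4) = -11.857 − 0.396×(-45.4) = 6.121
f_A = 6.121 / 22.1 = 0.2770

0.277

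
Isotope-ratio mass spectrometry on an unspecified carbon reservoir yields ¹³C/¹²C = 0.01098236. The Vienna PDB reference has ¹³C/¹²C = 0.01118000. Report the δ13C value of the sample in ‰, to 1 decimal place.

δ13C = (R_sample / R_standard − 1) × 1000
R_sample / R_standard = 0.01098236 / 0.01118000 = 0.982322
δ13C = (0.982322 − 1) × 1000 = -17.68‰

-17.7‰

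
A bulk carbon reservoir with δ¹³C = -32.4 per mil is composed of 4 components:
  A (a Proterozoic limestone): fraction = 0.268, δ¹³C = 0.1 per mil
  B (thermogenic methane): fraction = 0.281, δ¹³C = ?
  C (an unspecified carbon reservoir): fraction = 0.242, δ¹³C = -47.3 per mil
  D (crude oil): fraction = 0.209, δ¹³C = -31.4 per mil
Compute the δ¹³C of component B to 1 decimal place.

Isotope mass balance: δ_bulk = Σ fᵢ·δᵢ.
-32.4 = 0.268×(0.1) + 0.281×δ_B + 0.242×(-47.3) + 0.209×(-31.4)
0.281·δ_B = -32.4 − (-17.982) = -14.418
δ_B = -14.418 / 0.281 = -51.31 per mil

-51.3 per mil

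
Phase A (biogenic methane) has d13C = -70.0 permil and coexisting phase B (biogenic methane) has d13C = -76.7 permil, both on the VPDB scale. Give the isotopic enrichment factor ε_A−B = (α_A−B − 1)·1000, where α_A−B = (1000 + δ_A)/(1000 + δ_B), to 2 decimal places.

7.26 permil

α_A−B = (1000 + -70.0) / (1000 + -76.7) = 930.0 / 923.3 = 1.007257
ε_A−B = (1.007257 − 1) × 1000 = 7.257 permil
(The approximation ε ≈ δ_A − δ_B would give 6.7 permil.)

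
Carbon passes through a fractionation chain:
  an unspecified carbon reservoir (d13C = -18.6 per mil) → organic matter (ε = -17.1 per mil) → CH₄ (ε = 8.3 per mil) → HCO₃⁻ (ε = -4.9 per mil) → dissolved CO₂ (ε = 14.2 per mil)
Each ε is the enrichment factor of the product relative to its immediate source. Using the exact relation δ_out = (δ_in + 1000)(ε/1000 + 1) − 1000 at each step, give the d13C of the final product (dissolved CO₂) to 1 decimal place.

-18.4 per mil

step 1: δ = (-18.60 + 1000)·(-17.1/1000 + 1) − 1000 = -35.38 per mil
step 2: δ = (-35.38 + 1000)·(8.3/1000 + 1) − 1000 = -27.38 per mil
step 3: δ = (-27.38 + 1000)·(-4.9/1000 + 1) − 1000 = -32.14 per mil
step 4: δ = (-32.14 + 1000)·(14.2/1000 + 1) − 1000 = -18.40 per mil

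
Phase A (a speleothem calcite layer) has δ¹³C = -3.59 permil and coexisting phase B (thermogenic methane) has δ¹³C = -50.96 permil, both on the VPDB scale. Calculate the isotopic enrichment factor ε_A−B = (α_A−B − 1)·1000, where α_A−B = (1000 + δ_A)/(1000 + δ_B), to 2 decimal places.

α_A−B = (1000 + -3.59) / (1000 + -50.96) = 996.41 / 949.04 = 1.049914
ε_A−B = (1.049914 − 1) × 1000 = 49.914 permil
(The approximation ε ≈ δ_A − δ_B would give 47.37 permil.)

49.91 permil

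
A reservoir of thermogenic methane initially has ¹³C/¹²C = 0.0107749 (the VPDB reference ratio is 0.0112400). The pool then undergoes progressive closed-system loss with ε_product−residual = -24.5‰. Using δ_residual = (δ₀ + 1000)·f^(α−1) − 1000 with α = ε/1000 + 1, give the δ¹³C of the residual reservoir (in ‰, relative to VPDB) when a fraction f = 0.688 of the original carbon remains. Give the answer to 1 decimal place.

-32.6‰

δ₀ = (0.0107749/0.0112400 − 1)×1000 = (0.958621 − 1)×1000 = -41.379‰
α − 1 = ε/1000 = -0.0245
f^(α−1) = 0.688^(-0.0245) = 1.009204
δ_res = (-41.379 + 1000) × 1.009204 − 1000 = 967.444 − 1000 = -32.56‰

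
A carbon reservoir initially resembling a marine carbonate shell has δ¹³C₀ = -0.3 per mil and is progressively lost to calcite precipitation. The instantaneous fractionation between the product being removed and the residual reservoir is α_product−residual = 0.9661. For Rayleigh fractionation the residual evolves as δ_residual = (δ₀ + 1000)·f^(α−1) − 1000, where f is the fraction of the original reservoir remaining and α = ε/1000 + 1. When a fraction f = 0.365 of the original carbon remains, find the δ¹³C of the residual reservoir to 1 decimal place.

Rayleigh residual: δ_res = (δ₀ + 1000)·f^(α−1) − 1000
α − 1 = -0.03390
f^(α−1) = 0.365^(-0.03390) = 1.034757
δ_res = (-0.3 + 1000) × 1.034757 − 1000 = 1034.446 − 1000 = 34.45 per mil

34.4 per mil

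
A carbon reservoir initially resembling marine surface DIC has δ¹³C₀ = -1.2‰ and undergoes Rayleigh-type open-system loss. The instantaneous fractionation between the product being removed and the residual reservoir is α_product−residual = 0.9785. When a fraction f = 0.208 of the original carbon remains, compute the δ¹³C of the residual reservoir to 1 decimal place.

Rayleigh residual: δ_res = (δ₀ + 1000)·f^(α−1) − 1000
α − 1 = -0.02150
f^(α−1) = 0.208^(-0.02150) = 1.034336
δ_res = (-1.2 + 1000) × 1.034336 − 1000 = 1033.095 − 1000 = 33.09‰

33.1‰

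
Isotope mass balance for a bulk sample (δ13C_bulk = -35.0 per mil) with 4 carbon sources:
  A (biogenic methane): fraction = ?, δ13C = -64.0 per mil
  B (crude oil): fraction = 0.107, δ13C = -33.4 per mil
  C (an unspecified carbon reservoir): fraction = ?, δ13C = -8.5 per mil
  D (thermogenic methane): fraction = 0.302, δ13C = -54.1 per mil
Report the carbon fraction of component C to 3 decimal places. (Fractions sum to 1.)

0.410

Let f_C and f_A be the unknown fractions; fractions sum to 1 so f_C + f_A = 0.591.
Mass balance: Σ fᵢ·δᵢ = δ_bulk ⇒ f_C·(-8.5) + f_A·(-64.0) = -35.0 − (-19.912) = -15.088
Substitute f_A = 0.591 − f_C:
f_C·(-8.5 − -64.0) = -15.088 − 0.591×(-64.0) = 22.736
f_C = 22.736 / 55.5 = 0.4097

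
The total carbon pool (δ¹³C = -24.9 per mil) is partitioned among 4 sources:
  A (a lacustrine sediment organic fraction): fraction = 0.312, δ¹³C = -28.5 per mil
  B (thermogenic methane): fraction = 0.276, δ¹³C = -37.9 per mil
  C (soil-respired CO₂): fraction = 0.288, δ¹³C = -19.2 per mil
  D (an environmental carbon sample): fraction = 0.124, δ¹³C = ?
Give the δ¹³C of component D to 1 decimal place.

Isotope mass balance: δ_bulk = Σ fᵢ·δᵢ.
-24.9 = 0.312×(-28.5) + 0.276×(-37.9) + 0.288×(-19.2) + 0.124×δ_D
0.124·δ_D = -24.9 − (-24.882) = -0.018
δ_D = -0.018 / 0.124 = -0.15 per mil

-0.1 per mil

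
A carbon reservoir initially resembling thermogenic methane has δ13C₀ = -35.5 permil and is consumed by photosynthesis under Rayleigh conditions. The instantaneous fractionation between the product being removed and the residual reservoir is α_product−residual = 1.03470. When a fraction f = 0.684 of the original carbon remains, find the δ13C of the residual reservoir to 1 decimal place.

-48.1 permil

Rayleigh residual: δ_res = (δ₀ + 1000)·f^(α−1) − 1000
α − 1 = 0.03470
f^(α−1) = 0.684^(0.03470) = 0.986907
δ_res = (-35.5 + 1000) × 0.986907 − 1000 = 951.872 − 1000 = -48.13 permil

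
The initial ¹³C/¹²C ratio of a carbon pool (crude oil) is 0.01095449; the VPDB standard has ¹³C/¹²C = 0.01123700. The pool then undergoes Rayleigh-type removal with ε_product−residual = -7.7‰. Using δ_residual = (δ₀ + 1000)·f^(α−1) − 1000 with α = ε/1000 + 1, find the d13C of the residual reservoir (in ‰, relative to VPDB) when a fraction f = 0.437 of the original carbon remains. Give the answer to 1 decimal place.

δ₀ = (0.01095449/0.01123700 − 1)×1000 = (0.974859 − 1)×1000 = -25.141‰
α − 1 = ε/1000 = -0.0077
f^(α−1) = 0.437^(-0.0077) = 1.006395
δ_res = (-25.141 + 1000) × 1.006395 − 1000 = 981.093 − 1000 = -18.91‰

-18.9‰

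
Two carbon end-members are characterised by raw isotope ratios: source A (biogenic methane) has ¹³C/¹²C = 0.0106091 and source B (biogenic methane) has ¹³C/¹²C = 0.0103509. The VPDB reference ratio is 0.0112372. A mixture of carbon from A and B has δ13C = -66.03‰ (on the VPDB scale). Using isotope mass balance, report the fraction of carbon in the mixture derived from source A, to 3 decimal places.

δ_A = (0.0106091/0.0112372 − 1)×1000 = (0.944105 − 1)×1000 = -55.895‰
δ_B = (0.0103509/0.0112372 − 1)×1000 = (0.921128 − 1)×1000 = -78.872‰
f_A = (δ_mix − δ_B)/(δ_A − δ_B) = (-66.03 − (-78.872))/(-55.895 − (-78.872))
f_A = 12.842 / 22.977 = 0.5589

0.559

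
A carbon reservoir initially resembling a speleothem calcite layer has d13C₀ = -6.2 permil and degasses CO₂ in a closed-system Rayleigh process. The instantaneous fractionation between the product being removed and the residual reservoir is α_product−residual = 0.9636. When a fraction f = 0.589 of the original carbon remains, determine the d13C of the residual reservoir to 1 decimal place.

Rayleigh residual: δ_res = (δ₀ + 1000)·f^(α−1) − 1000
α − 1 = -0.03640
f^(α−1) = 0.589^(-0.03640) = 1.019454
δ_res = (-6.2 + 1000) × 1.019454 − 1000 = 1013.134 − 1000 = 13.13 permil

13.1 permil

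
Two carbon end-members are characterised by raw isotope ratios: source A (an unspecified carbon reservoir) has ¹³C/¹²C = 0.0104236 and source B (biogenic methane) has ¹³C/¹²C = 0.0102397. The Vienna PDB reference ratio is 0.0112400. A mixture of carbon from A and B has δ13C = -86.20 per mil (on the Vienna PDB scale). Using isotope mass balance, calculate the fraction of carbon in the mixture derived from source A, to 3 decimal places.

0.171

δ_A = (0.0104236/0.0112400 − 1)×1000 = (0.927367 − 1)×1000 = -72.633 per mil
δ_B = (0.0102397/0.0112400 − 1)×1000 = (0.911005 − 1)×1000 = -88.995 per mil
f_A = (δ_mix − δ_B)/(δ_A − δ_B) = (-86.20 − (-88.995))/(-72.633 − (-88.995))
f_A = 2.795 / 16.361 = 0.1708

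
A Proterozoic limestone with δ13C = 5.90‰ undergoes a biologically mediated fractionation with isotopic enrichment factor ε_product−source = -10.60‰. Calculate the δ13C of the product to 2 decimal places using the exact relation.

Exactly, δ_product = (δ_source + 1000)·(ε/1000 + 1) − 1000.
δ_product = (5.90 + 1000) × (-10.60/1000 + 1) − 1000
δ_product = -4.763‰

-4.76‰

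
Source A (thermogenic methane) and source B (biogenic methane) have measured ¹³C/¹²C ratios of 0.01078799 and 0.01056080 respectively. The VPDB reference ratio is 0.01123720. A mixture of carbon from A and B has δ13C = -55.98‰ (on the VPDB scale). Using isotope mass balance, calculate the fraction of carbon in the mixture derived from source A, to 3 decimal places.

δ_A = (0.01078799/0.01123720 − 1)×1000 = (0.960025 − 1)×1000 = -39.975‰
δ_B = (0.01056080/0.01123720 − 1)×1000 = (0.939807 − 1)×1000 = -60.193‰
f_A = (δ_mix − δ_B)/(δ_A − δ_B) = (-55.98 − (-60.193))/(-39.975 − (-60.193))
f_A = 4.213 / 20.218 = 0.2084

0.208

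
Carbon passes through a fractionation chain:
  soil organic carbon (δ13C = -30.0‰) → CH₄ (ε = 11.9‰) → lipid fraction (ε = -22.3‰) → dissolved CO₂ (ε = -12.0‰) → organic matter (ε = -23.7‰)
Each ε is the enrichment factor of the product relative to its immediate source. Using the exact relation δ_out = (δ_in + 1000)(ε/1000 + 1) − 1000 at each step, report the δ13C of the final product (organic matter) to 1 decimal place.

-74.3‰

step 1: δ = (-30.00 + 1000)·(11.9/1000 + 1) − 1000 = -18.46‰
step 2: δ = (-18.46 + 1000)·(-22.3/1000 + 1) − 1000 = -40.35‰
step 3: δ = (-40.35 + 1000)·(-12.0/1000 + 1) − 1000 = -51.86‰
step 4: δ = (-51.86 + 1000)·(-23.7/1000 + 1) − 1000 = -74.33‰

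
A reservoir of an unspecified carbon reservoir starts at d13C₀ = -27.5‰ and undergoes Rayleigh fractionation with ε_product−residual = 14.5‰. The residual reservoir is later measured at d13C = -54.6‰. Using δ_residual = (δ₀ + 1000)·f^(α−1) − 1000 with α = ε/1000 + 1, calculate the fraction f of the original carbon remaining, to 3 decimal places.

α − 1 = ε/1000 = 0.0145
(δ_res + 1000)/(δ₀ + 1000) = (-54.6 + 1000)/(-27.5 + 1000) = 945.4/972.5 = 0.972134
f = 0.972134^(1/0.0145) = exp(ln(0.972134)/0.0145) = exp(-0.02826/0.0145)
f = exp(-1.9491) = 0.1424

0.142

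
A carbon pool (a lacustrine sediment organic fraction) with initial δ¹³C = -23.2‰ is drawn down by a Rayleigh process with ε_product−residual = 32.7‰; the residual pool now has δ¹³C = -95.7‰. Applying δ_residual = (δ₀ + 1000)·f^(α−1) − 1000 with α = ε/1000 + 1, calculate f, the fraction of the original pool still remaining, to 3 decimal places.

α − 1 = ε/1000 = 0.0327
(δ_res + 1000)/(δ₀ + 1000) = (-95.7 + 1000)/(-23.2 + 1000) = 904.3/976.8 = 0.925778
f = 0.925778^(1/0.0327) = exp(ln(0.925778)/0.0327) = exp(-0.07712/0.0327)
f = exp(-2.3584) = 0.0946

0.095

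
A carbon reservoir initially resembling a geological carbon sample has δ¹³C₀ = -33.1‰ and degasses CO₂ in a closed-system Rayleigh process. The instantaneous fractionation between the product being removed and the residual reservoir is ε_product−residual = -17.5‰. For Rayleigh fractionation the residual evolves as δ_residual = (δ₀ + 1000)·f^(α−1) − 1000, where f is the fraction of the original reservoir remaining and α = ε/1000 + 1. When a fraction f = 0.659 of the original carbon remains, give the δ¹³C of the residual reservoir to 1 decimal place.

-26.0‰

Rayleigh residual: δ_res = (δ₀ + 1000)·f^(α−1) − 1000
α = ε/1000 + 1 = 0.98250, so α − 1 = -0.01750
f^(α−1) = 0.659^(-0.01750) = 1.007325
δ_res = (-33.1 + 1000) × 1.007325 − 1000 = 973.982 − 1000 = -26.02‰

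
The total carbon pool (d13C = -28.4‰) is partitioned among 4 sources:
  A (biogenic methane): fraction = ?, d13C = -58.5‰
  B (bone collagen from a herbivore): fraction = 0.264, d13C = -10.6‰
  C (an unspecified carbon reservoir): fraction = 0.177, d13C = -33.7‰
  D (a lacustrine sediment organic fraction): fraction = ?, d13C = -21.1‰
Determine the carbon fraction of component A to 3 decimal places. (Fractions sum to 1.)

0.210

Let f_A and f_D be the unknown fractions; fractions sum to 1 so f_A + f_D = 0.559.
Mass balance: Σ fᵢ·δᵢ = δ_bulk ⇒ f_A·(-58.5) + f_D·(-21.1) = -28.4 − (-8.763) = -19.637
Substitute f_D = 0.559 − f_A:
f_A·(-58.5 − -21.1) = -19.637 − 0.559×(-21.1) = -7.842
f_A = -7.842 / -37.4 = 0.2097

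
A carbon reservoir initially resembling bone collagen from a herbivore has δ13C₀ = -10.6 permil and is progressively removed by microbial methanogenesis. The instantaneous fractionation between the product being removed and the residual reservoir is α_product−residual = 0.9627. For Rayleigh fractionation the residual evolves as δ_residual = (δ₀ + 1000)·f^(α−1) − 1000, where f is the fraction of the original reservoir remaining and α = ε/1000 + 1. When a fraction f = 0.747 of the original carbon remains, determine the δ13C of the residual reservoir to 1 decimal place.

0.2 permil

Rayleigh residual: δ_res = (δ₀ + 1000)·f^(α−1) − 1000
α − 1 = -0.03730
f^(α−1) = 0.747^(-0.03730) = 1.010939
δ_res = (-10.6 + 1000) × 1.010939 − 1000 = 1000.223 − 1000 = 0.22 permil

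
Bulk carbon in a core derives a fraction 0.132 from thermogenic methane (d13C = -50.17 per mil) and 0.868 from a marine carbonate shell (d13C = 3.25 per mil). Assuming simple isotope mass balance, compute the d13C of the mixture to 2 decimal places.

δ_mix = f_A·δ_A + f_B·δ_B
δ_mix = 0.132 × (-50.17) + 0.868 × (3.25)
δ_mix = -6.622 + 2.821 = -3.801 per mil

-3.80 per mil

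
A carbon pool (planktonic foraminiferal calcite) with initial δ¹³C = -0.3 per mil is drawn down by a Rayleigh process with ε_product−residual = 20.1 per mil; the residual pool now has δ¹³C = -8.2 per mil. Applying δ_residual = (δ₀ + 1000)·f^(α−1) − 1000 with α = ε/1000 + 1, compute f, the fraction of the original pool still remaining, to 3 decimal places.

0.674

α − 1 = ε/1000 = 0.0201
(δ_res + 1000)/(δ₀ + 1000) = (-8.2 + 1000)/(-0.3 + 1000) = 991.8/999.7 = 0.992098
f = 0.992098^(1/0.0201) = exp(ln(0.992098)/0.0201) = exp(-0.00793/0.0201)
f = exp(-0.3947) = 0.6739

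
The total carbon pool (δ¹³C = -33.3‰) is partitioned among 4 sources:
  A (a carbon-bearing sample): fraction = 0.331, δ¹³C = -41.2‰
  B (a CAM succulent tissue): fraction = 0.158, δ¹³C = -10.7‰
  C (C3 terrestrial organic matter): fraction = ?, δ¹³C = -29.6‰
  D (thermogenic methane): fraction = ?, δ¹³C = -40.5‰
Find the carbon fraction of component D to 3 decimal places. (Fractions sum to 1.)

Let f_D and f_C be the unknown fractions; fractions sum to 1 so f_D + f_C = 0.511.
Mass balance: Σ fᵢ·δᵢ = δ_bulk ⇒ f_D·(-40.5) + f_C·(-29.6) = -33.3 − (-15.328) = -17.972
Substitute f_C = 0.511 − f_D:
f_D·(-40.5 − -29.6) = -17.972 − 0.511×(-29.6) = -2.847
f_D = -2.847 / -10.9 = 0.2612

0.261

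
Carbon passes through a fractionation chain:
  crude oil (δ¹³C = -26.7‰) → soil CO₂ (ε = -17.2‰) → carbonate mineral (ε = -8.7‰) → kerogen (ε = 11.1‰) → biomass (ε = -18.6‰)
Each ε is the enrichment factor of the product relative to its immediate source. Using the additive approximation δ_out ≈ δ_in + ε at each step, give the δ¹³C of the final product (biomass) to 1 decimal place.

-60.1‰

step 1: δ ≈ -26.7 + (-17.2) = -43.9‰
step 2: δ ≈ -43.9 + (-8.7) = -52.6‰
step 3: δ ≈ -52.6 + (11.1) = -41.5‰
step 4: δ ≈ -41.5 + (-18.6) = -60.1‰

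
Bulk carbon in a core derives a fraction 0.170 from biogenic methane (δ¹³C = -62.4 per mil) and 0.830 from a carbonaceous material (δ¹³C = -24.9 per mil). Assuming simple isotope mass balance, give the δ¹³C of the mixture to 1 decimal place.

-31.3 per mil

δ_mix = f_A·δ_A + f_B·δ_B
δ_mix = 0.170 × (-62.4) + 0.830 × (-24.9)
δ_mix = -10.61 + -20.67 = -31.27 per mil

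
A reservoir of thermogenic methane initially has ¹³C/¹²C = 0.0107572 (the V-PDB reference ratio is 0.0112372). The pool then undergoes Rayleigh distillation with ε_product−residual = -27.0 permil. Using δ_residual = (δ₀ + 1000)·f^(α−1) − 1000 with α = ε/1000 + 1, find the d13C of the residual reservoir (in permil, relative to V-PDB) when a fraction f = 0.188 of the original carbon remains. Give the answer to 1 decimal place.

1.5 permil

δ₀ = (0.0107572/0.0112372 − 1)×1000 = (0.957285 − 1)×1000 = -42.715 permil
α − 1 = ε/1000 = -0.0270
f^(α−1) = 0.188^(-0.0270) = 1.046159
δ_res = (-42.715 + 1000) × 1.046159 − 1000 = 1001.472 − 1000 = 1.47 permil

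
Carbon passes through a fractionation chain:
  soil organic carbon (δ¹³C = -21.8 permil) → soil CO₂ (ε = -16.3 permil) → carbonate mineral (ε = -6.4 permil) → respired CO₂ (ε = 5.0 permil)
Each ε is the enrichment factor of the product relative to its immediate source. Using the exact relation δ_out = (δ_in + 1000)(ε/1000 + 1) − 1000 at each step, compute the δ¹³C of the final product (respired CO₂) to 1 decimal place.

step 1: δ = (-21.80 + 1000)·(-16.3/1000 + 1) − 1000 = -37.74 permil
step 2: δ = (-37.74 + 1000)·(-6.4/1000 + 1) − 1000 = -43.90 permil
step 3: δ = (-43.90 + 1000)·(5.0/1000 + 1) − 1000 = -39.12 permil

-39.1 permil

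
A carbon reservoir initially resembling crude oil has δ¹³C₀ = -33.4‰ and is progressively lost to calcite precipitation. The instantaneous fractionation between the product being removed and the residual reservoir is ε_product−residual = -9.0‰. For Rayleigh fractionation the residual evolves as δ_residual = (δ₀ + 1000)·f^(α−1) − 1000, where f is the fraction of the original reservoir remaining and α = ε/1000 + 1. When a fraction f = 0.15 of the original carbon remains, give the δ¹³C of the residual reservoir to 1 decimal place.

-16.8‰

Rayleigh residual: δ_res = (δ₀ + 1000)·f^(α−1) − 1000
α = ε/1000 + 1 = 0.99100, so α − 1 = -0.00900
f^(α−1) = 0.15^(-0.00900) = 1.017221
δ_res = (-33.4 + 1000) × 1.017221 − 1000 = 983.246 − 1000 = -16.75‰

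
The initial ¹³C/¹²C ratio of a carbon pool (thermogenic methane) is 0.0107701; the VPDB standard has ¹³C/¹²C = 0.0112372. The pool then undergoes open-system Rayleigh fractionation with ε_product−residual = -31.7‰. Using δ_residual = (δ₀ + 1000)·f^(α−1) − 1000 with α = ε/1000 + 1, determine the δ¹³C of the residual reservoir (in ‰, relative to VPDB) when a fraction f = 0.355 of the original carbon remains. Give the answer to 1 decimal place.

-9.6‰

δ₀ = (0.0107701/0.0112372 − 1)×1000 = (0.958433 − 1)×1000 = -41.567‰
α − 1 = ε/1000 = -0.0317
f^(α−1) = 0.355^(-0.0317) = 1.033375
δ_res = (-41.567 + 1000) × 1.033375 − 1000 = 990.420 − 1000 = -9.58‰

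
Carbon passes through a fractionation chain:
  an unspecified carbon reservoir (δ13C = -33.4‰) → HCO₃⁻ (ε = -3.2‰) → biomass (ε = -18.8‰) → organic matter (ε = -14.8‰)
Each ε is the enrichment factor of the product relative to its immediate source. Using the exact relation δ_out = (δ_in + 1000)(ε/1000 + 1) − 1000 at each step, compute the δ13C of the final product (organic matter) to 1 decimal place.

-68.6‰

step 1: δ = (-33.40 + 1000)·(-3.2/1000 + 1) − 1000 = -36.49‰
step 2: δ = (-36.49 + 1000)·(-18.8/1000 + 1) − 1000 = -54.61‰
step 3: δ = (-54.61 + 1000)·(-14.8/1000 + 1) − 1000 = -68.60‰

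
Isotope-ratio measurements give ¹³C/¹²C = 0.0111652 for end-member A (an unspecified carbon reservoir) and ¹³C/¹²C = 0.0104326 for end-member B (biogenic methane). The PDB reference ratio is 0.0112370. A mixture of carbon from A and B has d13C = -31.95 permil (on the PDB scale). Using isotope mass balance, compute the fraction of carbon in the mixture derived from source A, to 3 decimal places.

0.608

δ_A = (0.0111652/0.0112370 − 1)×1000 = (0.993610 − 1)×1000 = -6.390 permil
δ_B = (0.0104326/0.0112370 − 1)×1000 = (0.928415 − 1)×1000 = -71.585 permil
f_A = (δ_mix − δ_B)/(δ_A − δ_B) = (-31.95 − (-71.585))/(-6.390 − (-71.585))
f_A = 39.635 / 65.195 = 0.6079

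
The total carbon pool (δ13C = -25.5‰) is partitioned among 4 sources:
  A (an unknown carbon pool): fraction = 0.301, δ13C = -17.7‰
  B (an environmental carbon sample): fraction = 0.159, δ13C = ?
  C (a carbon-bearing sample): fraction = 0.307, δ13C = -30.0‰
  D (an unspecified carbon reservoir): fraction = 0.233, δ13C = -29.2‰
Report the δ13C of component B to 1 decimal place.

-26.2‰

Isotope mass balance: δ_bulk = Σ fᵢ·δᵢ.
-25.5 = 0.301×(-17.7) + 0.159×δ_B + 0.307×(-30.0) + 0.233×(-29.2)
0.159·δ_B = -25.5 − (-21.341) = -4.159
δ_B = -4.159 / 0.159 = -26.16‰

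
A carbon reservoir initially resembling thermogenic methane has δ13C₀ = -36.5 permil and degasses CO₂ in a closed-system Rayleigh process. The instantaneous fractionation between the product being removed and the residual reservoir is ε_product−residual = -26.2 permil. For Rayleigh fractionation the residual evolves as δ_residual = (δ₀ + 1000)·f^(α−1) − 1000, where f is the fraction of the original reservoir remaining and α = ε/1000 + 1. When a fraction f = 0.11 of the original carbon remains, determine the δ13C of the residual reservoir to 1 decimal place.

20.9 permil

Rayleigh residual: δ_res = (δ₀ + 1000)·f^(α−1) − 1000
α = ε/1000 + 1 = 0.97380, so α − 1 = -0.02620
f^(α−1) = 0.11^(-0.02620) = 1.059535
δ_res = (-36.5 + 1000) × 1.059535 − 1000 = 1020.862 − 1000 = 20.86 permil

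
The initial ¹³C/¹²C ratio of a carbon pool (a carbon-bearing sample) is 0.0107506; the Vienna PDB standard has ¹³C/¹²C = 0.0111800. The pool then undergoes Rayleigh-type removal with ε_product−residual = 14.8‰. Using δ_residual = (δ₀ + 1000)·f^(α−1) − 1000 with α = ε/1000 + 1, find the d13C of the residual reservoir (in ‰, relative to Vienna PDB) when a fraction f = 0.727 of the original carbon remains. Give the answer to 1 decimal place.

δ₀ = (0.0107506/0.0111800 − 1)×1000 = (0.961592 − 1)×1000 = -38.408‰
α − 1 = ε/1000 = 0.0148
f^(α−1) = 0.727^(0.0148) = 0.995292
δ_res = (-38.408 + 1000) × 0.995292 − 1000 = 957.065 − 1000 = -42.93‰

-42.9‰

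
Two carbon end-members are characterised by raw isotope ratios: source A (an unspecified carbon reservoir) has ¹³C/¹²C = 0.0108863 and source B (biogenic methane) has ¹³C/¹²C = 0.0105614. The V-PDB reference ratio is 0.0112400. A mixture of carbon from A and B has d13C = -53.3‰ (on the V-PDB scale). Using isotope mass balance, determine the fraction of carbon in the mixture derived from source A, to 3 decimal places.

δ_A = (0.0108863/0.0112400 − 1)×1000 = (0.968532 − 1)×1000 = -31.468‰
δ_B = (0.0105614/0.0112400 − 1)×1000 = (0.939626 − 1)×1000 = -60.374‰
f_A = (δ_mix − δ_B)/(δ_A − δ_B) = (-53.3 − (-60.374))/(-31.468 − (-60.374))
f_A = 7.074 / 28.906 = 0.2447

0.245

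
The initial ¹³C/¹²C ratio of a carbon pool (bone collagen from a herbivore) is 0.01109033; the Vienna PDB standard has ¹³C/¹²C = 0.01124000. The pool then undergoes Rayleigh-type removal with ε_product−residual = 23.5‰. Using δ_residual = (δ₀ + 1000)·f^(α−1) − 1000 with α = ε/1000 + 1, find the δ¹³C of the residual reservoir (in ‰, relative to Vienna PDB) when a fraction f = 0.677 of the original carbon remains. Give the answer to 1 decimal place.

δ₀ = (0.01109033/0.01124000 − 1)×1000 = (0.986684 − 1)×1000 = -13.316‰
α − 1 = ε/1000 = 0.0235
f^(α−1) = 0.677^(0.0235) = 0.990875
δ_res = (-13.316 + 1000) × 0.990875 − 1000 = 977.681 − 1000 = -22.32‰

-22.3‰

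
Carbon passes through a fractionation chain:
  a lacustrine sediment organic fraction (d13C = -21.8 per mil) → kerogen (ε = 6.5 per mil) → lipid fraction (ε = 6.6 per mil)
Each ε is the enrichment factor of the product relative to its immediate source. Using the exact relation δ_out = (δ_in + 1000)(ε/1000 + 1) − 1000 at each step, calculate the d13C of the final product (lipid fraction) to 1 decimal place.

step 1: δ = (-21.80 + 1000)·(6.5/1000 + 1) − 1000 = -15.44 per mil
step 2: δ = (-15.44 + 1000)·(6.6/1000 + 1) − 1000 = -8.94 per mil

-8.9 per mil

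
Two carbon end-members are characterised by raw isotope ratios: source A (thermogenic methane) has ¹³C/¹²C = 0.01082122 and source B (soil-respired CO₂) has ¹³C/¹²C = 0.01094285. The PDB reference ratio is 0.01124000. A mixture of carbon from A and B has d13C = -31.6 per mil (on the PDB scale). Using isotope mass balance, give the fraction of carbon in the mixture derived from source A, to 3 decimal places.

δ_A = (0.01082122/0.01124000 − 1)×1000 = (0.962742 − 1)×1000 = -37.258 per mil
δ_B = (0.01094285/0.01124000 − 1)×1000 = (0.973563 − 1)×1000 = -26.437 per mil
f_A = (δ_mix − δ_B)/(δ_A − δ_B) = (-31.6 − (-26.437))/(-37.258 − (-26.437))
f_A = -5.163 / -10.821 = 0.4771

0.477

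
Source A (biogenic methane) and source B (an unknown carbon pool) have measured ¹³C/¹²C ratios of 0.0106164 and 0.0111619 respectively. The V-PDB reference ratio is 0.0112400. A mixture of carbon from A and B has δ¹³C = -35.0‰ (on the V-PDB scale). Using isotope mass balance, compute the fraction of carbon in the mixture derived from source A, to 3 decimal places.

0.578

δ_A = (0.0106164/0.0112400 − 1)×1000 = (0.944520 − 1)×1000 = -55.480‰
δ_B = (0.0111619/0.0112400 − 1)×1000 = (0.993052 − 1)×1000 = -6.948‰
f_A = (δ_mix − δ_B)/(δ_A − δ_B) = (-35.0 − (-6.948))/(-55.480 − (-6.948))
f_A = -28.052 / -48.532 = 0.5780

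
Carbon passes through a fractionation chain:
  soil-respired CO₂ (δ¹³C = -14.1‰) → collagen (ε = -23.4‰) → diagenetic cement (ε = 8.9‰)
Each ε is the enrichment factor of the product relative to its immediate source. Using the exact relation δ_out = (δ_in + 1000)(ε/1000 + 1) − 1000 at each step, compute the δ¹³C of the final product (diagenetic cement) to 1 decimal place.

-28.6‰

step 1: δ = (-14.10 + 1000)·(-23.4/1000 + 1) − 1000 = -37.17‰
step 2: δ = (-37.17 + 1000)·(8.9/1000 + 1) − 1000 = -28.60‰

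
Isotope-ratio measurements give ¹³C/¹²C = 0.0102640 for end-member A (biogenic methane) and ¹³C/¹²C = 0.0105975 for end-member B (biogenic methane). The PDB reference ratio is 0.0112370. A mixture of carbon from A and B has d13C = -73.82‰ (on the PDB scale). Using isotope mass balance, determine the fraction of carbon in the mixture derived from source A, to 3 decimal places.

0.570

δ_A = (0.0102640/0.0112370 − 1)×1000 = (0.913411 − 1)×1000 = -86.589‰
δ_B = (0.0105975/0.0112370 − 1)×1000 = (0.943090 − 1)×1000 = -56.910‰
f_A = (δ_mix − δ_B)/(δ_A − δ_B) = (-73.82 − (-56.910))/(-86.589 − (-56.910))
f_A = -16.910 / -29.679 = 0.5698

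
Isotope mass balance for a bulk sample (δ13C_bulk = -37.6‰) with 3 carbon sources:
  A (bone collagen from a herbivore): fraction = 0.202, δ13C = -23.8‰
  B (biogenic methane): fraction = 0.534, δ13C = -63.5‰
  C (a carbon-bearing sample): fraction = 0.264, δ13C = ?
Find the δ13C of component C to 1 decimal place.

4.2‰

Isotope mass balance: δ_bulk = Σ fᵢ·δᵢ.
-37.6 = 0.202×(-23.8) + 0.534×(-63.5) + 0.264×δ_C
0.264·δ_C = -37.6 − (-38.717) = 1.117
δ_C = 1.117 / 0.264 = 4.23‰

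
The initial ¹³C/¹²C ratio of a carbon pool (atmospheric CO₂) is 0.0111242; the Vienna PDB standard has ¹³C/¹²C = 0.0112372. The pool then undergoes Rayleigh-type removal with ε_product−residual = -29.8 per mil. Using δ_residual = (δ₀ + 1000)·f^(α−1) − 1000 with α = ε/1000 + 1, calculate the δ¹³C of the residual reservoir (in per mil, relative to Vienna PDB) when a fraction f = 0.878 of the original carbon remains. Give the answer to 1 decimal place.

-6.2 per mil

δ₀ = (0.0111242/0.0112372 − 1)×1000 = (0.989944 − 1)×1000 = -10.056 per mil
α − 1 = ε/1000 = -0.0298
f^(α−1) = 0.878^(-0.0298) = 1.003885
δ_res = (-10.056 + 1000) × 1.003885 − 1000 = 993.790 − 1000 = -6.21 per mil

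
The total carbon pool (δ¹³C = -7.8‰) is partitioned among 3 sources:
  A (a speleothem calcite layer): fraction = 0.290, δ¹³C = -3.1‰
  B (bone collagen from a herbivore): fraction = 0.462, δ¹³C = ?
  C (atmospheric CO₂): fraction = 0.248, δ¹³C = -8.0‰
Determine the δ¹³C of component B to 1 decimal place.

-10.6‰

Isotope mass balance: δ_bulk = Σ fᵢ·δᵢ.
-7.8 = 0.290×(-3.1) + 0.462×δ_B + 0.248×(-8.0)
0.462·δ_B = -7.8 − (-2.883) = -4.917
δ_B = -4.917 / 0.462 = -10.64‰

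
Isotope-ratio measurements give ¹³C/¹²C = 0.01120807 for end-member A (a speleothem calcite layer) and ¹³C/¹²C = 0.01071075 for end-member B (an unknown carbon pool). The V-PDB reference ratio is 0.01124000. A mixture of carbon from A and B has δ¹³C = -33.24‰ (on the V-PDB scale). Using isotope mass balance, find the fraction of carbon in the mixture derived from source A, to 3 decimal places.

δ_A = (0.01120807/0.01124000 − 1)×1000 = (0.997159 − 1)×1000 = -2.841‰
δ_B = (0.01071075/0.01124000 − 1)×1000 = (0.952914 − 1)×1000 = -47.086‰
f_A = (δ_mix − δ_B)/(δ_A − δ_B) = (-33.24 − (-47.086))/(-2.841 − (-47.086))
f_A = 13.846 / 44.246 = 0.3129

0.313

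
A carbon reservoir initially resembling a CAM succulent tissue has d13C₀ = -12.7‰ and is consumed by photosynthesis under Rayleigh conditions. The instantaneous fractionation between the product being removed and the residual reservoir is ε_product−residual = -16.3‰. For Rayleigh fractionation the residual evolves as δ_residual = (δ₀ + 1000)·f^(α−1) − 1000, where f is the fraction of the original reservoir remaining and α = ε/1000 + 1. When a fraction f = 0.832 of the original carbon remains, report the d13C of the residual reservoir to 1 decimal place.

-9.7‰

Rayleigh residual: δ_res = (δ₀ + 1000)·f^(α−1) − 1000
α = ε/1000 + 1 = 0.98370, so α − 1 = -0.01630
f^(α−1) = 0.832^(-0.01630) = 1.003002
δ_res = (-12.7 + 1000) × 1.003002 − 1000 = 990.264 − 1000 = -9.74‰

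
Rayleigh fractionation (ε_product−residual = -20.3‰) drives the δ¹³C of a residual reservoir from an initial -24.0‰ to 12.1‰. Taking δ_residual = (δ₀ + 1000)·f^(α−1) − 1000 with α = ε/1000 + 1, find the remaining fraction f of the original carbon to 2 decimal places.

0.17

α − 1 = ε/1000 = -0.0203
(δ_res + 1000)/(δ₀ + 1000) = (12.1 + 1000)/(-24.0 + 1000) = 1012.1/976.0 = 1.036988
f = 1.036988^(1/-0.0203) = exp(ln(1.036988)/-0.0203) = exp(0.03632/-0.0203)
f = exp(-1.7892) = 0.1671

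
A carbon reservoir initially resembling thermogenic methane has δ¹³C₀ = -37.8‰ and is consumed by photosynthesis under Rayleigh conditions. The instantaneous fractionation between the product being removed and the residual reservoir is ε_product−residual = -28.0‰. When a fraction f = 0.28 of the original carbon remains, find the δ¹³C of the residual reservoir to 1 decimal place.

Rayleigh residual: δ_res = (δ₀ + 1000)·f^(α−1) − 1000
α = ε/1000 + 1 = 0.97200, so α − 1 = -0.02800
f^(α−1) = 0.28^(-0.02800) = 1.036286
δ_res = (-37.8 + 1000) × 1.036286 − 1000 = 997.114 − 1000 = -2.89‰

-2.9‰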